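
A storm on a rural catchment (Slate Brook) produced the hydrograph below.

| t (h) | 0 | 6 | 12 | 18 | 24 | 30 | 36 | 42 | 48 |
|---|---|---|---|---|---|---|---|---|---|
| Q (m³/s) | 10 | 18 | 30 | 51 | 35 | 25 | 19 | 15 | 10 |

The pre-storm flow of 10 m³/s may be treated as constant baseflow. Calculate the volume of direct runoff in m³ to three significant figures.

Direct-runoff ordinates (Q − Q_b): 0.0, 8.0, 20.0, 41.0, 25.0, 15.0, 9.0, 5.0, 0.0 m³/s.
ΣQ_DR = 123.0 m³/s.
With Δt = 6 h = 21600 s, V = ΣQ_DR · Δt = 123.0 × 21600 = 2.66 × 10^6 m³.

V ≈ 2.66 × 10^6 m³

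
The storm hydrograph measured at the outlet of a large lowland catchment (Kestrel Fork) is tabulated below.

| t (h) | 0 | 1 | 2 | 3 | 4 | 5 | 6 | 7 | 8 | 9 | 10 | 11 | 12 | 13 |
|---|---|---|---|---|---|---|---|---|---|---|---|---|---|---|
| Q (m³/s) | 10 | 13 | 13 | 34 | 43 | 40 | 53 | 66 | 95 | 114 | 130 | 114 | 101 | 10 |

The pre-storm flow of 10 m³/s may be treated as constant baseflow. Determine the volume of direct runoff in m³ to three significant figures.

Direct-runoff ordinates (Q − Q_b): 0.0, 3.0, 3.0, 24.0, 33.0, 30.0, 43.0, 56.0, 85.0, 104.0, 120.0, 104.0, 91.0, 0.0 m³/s.
ΣQ_DR = 696.0 m³/s.
With Δt = 1 h = 3600 s, V = ΣQ_DR · Δt = 696.0 × 3600 = 2.51 × 10^6 m³.

V ≈ 2.51 × 10^6 m³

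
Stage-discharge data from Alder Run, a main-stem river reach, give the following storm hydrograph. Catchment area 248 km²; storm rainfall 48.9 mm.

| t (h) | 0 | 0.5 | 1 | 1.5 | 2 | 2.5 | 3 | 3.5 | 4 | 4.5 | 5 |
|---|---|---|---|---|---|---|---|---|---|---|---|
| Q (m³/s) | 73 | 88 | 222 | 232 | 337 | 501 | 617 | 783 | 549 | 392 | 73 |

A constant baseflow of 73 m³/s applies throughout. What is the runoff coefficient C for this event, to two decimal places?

ΣQ_DR = 3064 m³/s; V = ΣQ_DR·Δt = 5.515 × 10^6 m³.
Runoff depth d = V / A = 22.24 mm.
C = d / P = 22.24 / 48.9 = 0.45.

C ≈ 0.45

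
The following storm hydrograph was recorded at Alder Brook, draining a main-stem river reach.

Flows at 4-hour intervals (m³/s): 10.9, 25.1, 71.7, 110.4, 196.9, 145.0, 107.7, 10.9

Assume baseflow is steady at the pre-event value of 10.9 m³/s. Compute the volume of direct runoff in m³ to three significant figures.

Direct-runoff ordinates (Q − Q_b): 0.0, 14.2, 60.8, 99.5, 186.0, 134.1, 96.8, 0.0 m³/s.
ΣQ_DR = 591.4 m³/s.
With Δt = 4 h = 14400 s, V = ΣQ_DR · Δt = 591.4 × 14400 = 8.52 × 10^6 m³.

V ≈ 8.52 × 10^6 m³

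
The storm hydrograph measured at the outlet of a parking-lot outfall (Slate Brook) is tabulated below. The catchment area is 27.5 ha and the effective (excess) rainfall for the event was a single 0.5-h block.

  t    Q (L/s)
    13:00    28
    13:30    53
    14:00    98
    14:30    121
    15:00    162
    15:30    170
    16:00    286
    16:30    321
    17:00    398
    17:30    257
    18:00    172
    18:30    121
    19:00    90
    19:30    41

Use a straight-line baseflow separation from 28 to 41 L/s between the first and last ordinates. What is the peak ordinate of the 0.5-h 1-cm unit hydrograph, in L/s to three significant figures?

Direct runoff: 0.00, 24.00, 68.00, 90.00, 130.00, 137.00, 252.00, 286.00, 362.00, 220.00, 134.00, 82.00, 50.00, 0.00 L/s; ΣQ_DR = 1835 L/s, peak = 362.00 L/s.
Runoff depth d = ΣQ_DR·Δt / A = 1835 × 1800 / (27.5 ha) = 12.01 mm.
The 1-cm UH is the DRH scaled by (10 mm)/d, so U_p = 362.00 × 10/12.01 = 301 L/s.

U_p ≈ 301 L/s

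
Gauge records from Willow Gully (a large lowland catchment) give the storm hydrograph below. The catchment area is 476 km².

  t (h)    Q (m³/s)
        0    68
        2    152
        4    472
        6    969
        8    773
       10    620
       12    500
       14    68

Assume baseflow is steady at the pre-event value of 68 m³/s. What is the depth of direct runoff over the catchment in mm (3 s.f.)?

d ≈ 46.6 mm

Direct runoff: 0.0, 84.0, 404.0, 901.0, 705.0, 552.0, 432.0, 0.0 m³/s; ΣQ_DR = 3078 m³/s.
V = ΣQ_DR · Δt = 3078 × 7200 s = 2.216 × 10^7 m³.
Over A = 476 km², depth = V / A = 46.6 mm.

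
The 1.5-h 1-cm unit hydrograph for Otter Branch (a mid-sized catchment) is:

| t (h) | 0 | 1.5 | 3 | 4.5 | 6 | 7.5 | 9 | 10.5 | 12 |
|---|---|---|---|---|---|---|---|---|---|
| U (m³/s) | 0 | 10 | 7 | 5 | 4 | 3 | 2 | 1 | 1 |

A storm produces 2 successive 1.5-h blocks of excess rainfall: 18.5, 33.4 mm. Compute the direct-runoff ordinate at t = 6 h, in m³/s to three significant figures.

By discrete convolution, Q_j = Σ (P_i / 10 mm) · U_{j−i}.
At t = 6 h (j=4): Q = (18.5/10)·4 + (33.4/10)·5 = 24.1 m³/s.

Q ≈ 24.1 m³/s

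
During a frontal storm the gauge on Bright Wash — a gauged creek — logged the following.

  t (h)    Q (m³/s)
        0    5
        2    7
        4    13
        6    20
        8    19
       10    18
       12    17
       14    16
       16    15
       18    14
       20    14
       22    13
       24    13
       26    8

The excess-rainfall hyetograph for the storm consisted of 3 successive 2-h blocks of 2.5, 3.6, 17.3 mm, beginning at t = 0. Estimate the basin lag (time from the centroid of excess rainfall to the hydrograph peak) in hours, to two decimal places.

Centroid of excess rainfall: t_c = Σ P_i·t̄_i / ΣP_i = 4.2650 h (block centres at 1, 3, 5 h).
Hydrograph peak occurs at t = 6 h, so basin lag t_L = 6 − 4.2650 = 1.74 h.

t_L ≈ 1.74 h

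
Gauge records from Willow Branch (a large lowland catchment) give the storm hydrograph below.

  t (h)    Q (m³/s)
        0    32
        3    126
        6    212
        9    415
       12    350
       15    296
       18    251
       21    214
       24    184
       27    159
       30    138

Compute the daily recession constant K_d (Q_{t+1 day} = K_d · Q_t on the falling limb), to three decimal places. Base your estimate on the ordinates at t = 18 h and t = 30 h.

K_d ≈ 0.302

Between t = 18 h and t = 30 h the flow falls from 251 to 138 m³/s over 4×3 h = 12 h.
Per-interval ratio K = (138/251)^(1/4) = 0.8611; K_d = K^(24/3) = 0.302.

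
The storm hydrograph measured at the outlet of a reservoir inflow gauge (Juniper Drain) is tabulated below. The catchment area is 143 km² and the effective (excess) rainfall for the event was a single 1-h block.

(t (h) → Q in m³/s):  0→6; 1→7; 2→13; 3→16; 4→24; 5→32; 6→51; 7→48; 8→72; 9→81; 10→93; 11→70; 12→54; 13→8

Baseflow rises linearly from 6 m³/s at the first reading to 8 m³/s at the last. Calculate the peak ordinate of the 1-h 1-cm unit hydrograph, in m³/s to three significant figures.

U_p ≈ 71.2 m³/s

Direct runoff: 0.00, 0.85, 6.69, 9.54, 17.38, 25.23, 44.08, 40.92, 64.77, 73.62, 85.46, 62.31, 46.15, 0.00 m³/s; ΣQ_DR = 477.0 m³/s, peak = 85.46 m³/s.
Runoff depth d = ΣQ_DR·Δt / A = 477.0 × 3600 / (143 km²) = 12.01 mm.
The 1-cm UH is the DRH scaled by (10 mm)/d, so U_p = 85.46 × 10/12.01 = 71.2 m³/s.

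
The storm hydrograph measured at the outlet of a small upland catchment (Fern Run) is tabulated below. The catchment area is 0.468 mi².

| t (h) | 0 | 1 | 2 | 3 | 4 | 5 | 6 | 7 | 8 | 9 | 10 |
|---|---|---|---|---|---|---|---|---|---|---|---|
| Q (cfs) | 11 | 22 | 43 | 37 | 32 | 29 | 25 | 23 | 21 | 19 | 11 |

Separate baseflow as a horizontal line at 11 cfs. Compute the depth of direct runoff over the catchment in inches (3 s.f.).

d ≈ 0.503 in

Direct runoff: 0.0, 11.0, 32.0, 26.0, 21.0, 18.0, 14.0, 12.0, 10.0, 8.0, 0.0 cfs; ΣQ_DR = 152.0 cfs.
V = ΣQ_DR · Δt = 152.0 × 3600 s = 5.472 × 10^5 ft³.
Over A = 0.468 mi², depth = V / A = 0.503 in.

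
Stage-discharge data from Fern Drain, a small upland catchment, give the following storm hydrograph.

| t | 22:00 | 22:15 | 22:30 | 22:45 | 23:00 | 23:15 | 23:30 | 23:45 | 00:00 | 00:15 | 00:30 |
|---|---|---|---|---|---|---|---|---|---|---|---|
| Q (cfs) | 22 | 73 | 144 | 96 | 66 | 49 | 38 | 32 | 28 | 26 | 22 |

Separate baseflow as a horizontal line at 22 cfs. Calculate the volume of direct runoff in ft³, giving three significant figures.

V ≈ 3.19 × 10^5 ft³

Direct-runoff ordinates (Q − Q_b): 0.0, 51.0, 122.0, 74.0, 44.0, 27.0, 16.0, 10.0, 6.0, 4.0, 0.0 cfs.
ΣQ_DR = 354.0 cfs.
With Δt = 0.25 h = 900 s, V = ΣQ_DR · Δt = 354.0 × 900 = 3.19 × 10^5 ft³.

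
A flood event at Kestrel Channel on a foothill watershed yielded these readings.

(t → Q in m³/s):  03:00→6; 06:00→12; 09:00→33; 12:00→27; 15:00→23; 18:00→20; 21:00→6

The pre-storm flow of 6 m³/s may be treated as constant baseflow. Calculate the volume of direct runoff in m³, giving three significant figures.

Direct-runoff ordinates (Q − Q_b): 0.0, 6.0, 27.0, 21.0, 17.0, 14.0, 0.0 m³/s.
ΣQ_DR = 85.00 m³/s.
With Δt = 3 h = 10800 s, V = ΣQ_DR · Δt = 85.00 × 10800 = 9.18 × 10^5 m³.

V ≈ 9.18 × 10^5 m³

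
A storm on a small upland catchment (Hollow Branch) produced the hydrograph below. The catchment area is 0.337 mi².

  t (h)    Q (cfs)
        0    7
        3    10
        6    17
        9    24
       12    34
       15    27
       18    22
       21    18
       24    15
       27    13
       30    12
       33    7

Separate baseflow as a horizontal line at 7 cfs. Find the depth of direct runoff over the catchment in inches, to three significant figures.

Direct runoff: 0.0, 3.0, 10.0, 17.0, 27.0, 20.0, 15.0, 11.0, 8.0, 6.0, 5.0, 0.0 cfs; ΣQ_DR = 122.0 cfs.
V = ΣQ_DR · Δt = 122.0 × 10800 s = 1.318 × 10^6 ft³.
Over A = 0.337 mi², depth = V / A = 1.68 in.

d ≈ 1.68 in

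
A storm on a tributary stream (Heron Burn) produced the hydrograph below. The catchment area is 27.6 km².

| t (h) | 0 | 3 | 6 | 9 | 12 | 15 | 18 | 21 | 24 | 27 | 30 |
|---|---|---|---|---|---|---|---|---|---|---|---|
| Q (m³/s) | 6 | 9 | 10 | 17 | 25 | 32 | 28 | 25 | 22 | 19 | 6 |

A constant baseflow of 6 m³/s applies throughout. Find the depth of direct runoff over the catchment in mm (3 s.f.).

Direct runoff: 0.0, 3.0, 4.0, 11.0, 19.0, 26.0, 22.0, 19.0, 16.0, 13.0, 0.0 m³/s; ΣQ_DR = 133.0 m³/s.
V = ΣQ_DR · Δt = 133.0 × 10800 s = 1.436 × 10^6 m³.
Over A = 27.6 km², depth = V / A = 52.0 mm.

d ≈ 52.0 mm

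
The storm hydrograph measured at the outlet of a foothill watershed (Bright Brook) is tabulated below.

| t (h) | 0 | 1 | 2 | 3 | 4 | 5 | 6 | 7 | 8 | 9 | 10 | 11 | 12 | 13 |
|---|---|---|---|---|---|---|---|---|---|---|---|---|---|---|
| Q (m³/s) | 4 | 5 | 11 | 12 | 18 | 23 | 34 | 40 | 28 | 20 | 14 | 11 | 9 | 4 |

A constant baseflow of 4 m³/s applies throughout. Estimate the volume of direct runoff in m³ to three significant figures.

V ≈ 6.37 × 10^5 m³

Direct-runoff ordinates (Q − Q_b): 0.0, 1.0, 7.0, 8.0, 14.0, 19.0, 30.0, 36.0, 24.0, 16.0, 10.0, 7.0, 5.0, 0.0 m³/s.
ΣQ_DR = 177.0 m³/s.
With Δt = 1 h = 3600 s, V = ΣQ_DR · Δt = 177.0 × 3600 = 6.37 × 10^5 m³.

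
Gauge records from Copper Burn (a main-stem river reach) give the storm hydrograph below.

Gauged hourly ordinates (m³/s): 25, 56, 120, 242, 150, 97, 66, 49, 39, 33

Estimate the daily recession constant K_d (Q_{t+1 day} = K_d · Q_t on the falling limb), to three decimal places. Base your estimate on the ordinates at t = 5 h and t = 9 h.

K_d ≈ 0.002

Between t = 5 h and t = 9 h the flow falls from 97 to 33 m³/s over 4×1 h = 4 h.
Per-interval ratio K = (33/97)^(1/4) = 0.7637; K_d = K^(24/1) = 0.002.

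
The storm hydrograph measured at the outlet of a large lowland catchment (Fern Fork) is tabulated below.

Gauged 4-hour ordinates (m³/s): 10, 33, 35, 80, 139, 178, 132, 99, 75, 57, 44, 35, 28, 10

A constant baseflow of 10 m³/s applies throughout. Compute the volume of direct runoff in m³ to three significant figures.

Direct-runoff ordinates (Q − Q_b): 0.0, 23.0, 25.0, 70.0, 129.0, 168.0, 122.0, 89.0, 65.0, 47.0, 34.0, 25.0, 18.0, 0.0 m³/s.
ΣQ_DR = 815.0 m³/s.
With Δt = 4 h = 14400 s, V = ΣQ_DR · Δt = 815.0 × 14400 = 1.17 × 10^7 m³.

V ≈ 1.17 × 10^7 m³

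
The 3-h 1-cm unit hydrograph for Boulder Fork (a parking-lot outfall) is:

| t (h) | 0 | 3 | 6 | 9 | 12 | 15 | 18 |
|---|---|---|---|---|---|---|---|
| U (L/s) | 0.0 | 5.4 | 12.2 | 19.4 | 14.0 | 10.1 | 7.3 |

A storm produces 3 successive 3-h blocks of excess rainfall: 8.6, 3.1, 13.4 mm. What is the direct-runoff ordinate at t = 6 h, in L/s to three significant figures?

By discrete convolution, Q_j = Σ (P_i / 10 mm) · U_{j−i}.
At t = 6 h (j=2): Q = (8.6/10)·12.2 + (3.1/10)·5.4 + (13.4/10)·0.0 = 12.2 L/s.

Q ≈ 12.2 L/s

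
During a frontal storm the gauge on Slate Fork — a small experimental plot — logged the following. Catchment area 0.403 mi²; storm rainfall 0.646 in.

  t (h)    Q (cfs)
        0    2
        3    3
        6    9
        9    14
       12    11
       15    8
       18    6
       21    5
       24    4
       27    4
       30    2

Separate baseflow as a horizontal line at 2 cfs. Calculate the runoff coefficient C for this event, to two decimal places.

ΣQ_DR = 46.00 cfs; V = ΣQ_DR·Δt = 4.968 × 10^5 ft³.
Runoff depth d = V / A = 0.5306 in.
C = d / P = 0.5306 / 0.646 = 0.82.

C ≈ 0.82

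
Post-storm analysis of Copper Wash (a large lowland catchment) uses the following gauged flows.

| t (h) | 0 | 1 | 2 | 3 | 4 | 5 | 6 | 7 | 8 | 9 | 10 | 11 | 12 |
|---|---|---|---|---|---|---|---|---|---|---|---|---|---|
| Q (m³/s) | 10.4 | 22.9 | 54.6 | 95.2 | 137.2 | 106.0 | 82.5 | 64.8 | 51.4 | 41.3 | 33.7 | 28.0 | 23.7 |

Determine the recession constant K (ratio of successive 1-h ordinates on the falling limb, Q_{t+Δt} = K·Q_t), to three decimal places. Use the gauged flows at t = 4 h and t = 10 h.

Using the recession-limb readings at t = 4 h and t = 10 h: Q falls from 137.2 to 33.7 m³/s over 6 intervals.
K = (Q₂/Q₁)^(1/6) = (33.7/137.2)^(1/6) = 0.791.

K ≈ 0.791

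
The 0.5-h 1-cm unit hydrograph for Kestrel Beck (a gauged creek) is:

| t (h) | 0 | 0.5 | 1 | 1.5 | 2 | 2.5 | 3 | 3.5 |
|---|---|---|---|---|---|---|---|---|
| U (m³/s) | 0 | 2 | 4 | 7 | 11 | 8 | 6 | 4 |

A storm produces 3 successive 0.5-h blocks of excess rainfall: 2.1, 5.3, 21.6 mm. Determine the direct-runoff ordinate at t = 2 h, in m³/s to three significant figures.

By discrete convolution, Q_j = Σ (P_i / 10 mm) · U_{j−i}.
At t = 2 h (j=4): Q = (2.1/10)·11 + (5.3/10)·7 + (21.6/10)·4 = 14.7 m³/s.

Q ≈ 14.7 m³/s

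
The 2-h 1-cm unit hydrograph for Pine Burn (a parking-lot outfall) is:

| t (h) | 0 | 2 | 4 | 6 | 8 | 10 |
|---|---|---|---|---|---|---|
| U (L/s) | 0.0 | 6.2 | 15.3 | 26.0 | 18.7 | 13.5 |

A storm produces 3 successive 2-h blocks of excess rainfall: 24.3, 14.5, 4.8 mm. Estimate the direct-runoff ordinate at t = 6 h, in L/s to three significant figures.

By discrete convolution, Q_j = Σ (P_i / 10 mm) · U_{j−i}.
At t = 6 h (j=3): Q = (24.3/10)·26.0 + (14.5/10)·15.3 + (4.8/10)·6.2 = 88.3 L/s.

Q ≈ 88.3 L/s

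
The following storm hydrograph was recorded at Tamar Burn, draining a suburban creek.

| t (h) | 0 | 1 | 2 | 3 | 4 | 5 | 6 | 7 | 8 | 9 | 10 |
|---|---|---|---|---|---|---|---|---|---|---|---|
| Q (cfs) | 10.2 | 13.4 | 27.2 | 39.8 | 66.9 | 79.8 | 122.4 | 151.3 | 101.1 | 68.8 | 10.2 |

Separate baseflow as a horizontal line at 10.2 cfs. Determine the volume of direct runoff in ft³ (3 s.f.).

Direct-runoff ordinates (Q − Q_b): 0.0, 3.2, 17.0, 29.6, 56.7, 69.6, 112.2, 141.1, 90.9, 58.6, 0.0 cfs.
ΣQ_DR = 578.9 cfs.
With Δt = 1 h = 3600 s, V = ΣQ_DR · Δt = 578.9 × 3600 = 2.08 × 10^6 ft³.

V ≈ 2.08 × 10^6 ft³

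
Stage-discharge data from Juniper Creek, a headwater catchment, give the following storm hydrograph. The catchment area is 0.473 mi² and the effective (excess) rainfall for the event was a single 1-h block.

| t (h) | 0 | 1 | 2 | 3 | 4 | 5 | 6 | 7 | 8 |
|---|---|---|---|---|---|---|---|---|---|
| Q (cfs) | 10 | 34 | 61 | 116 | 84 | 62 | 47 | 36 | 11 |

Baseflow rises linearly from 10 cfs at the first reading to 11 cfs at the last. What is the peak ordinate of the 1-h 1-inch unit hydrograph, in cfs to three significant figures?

Direct runoff: 0.00, 23.88, 50.75, 105.62, 73.50, 51.38, 36.25, 25.12, 0.00 cfs; ΣQ_DR = 366.5 cfs, peak = 105.62 cfs.
Runoff depth d = ΣQ_DR·Δt / A = 366.5 × 3600 / (0.473 mi²) = 1.201 in.
The 1-inch UH is the DRH scaled by (1 in)/d, so U_p = 105.62 × 1/1.201 = 88.0 cfs.

U_p ≈ 88.0 cfs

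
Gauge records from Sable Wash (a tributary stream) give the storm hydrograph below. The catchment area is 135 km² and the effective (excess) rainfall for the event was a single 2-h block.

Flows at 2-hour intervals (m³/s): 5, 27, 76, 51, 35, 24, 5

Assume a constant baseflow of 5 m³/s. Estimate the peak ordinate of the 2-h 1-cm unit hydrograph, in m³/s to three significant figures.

Direct runoff: 0.0, 22.0, 71.0, 46.0, 30.0, 19.0, 0.0 m³/s; ΣQ_DR = 188.0 m³/s, peak = 71.0 m³/s.
Runoff depth d = ΣQ_DR·Δt / A = 188.0 × 7200 / (135 km²) = 10.03 mm.
The 1-cm UH is the DRH scaled by (10 mm)/d, so U_p = 71.0 × 10/10.03 = 70.8 m³/s.

U_p ≈ 70.8 m³/s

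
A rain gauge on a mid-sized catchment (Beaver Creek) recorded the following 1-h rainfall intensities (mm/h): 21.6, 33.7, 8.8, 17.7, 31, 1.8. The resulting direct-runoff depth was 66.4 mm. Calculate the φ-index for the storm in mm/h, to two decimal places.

Only the 4 blocks with intensity above φ contribute runoff: 21.6, 33.7, 17.7, 31 mm/h.
Σ(I−φ)·Δt = d  ⇒  (21.6+33.7+17.7+31 − 4φ)·1 = 66.4
φ = (104.0 − 66.4/1) / 4 = 9.40 mm/h.

φ ≈ 9.40 mm/h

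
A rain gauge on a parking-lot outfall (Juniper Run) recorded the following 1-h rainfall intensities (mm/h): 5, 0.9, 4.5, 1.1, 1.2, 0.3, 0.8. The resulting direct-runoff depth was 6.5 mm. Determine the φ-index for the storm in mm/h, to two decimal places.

Only the 2 blocks with intensity above φ contribute runoff: 5, 4.5 mm/h.
Σ(I−φ)·Δt = d  ⇒  (5+4.5 − 2φ)·1 = 6.5
φ = (9.500 − 6.5/1) / 2 = 1.50 mm/h.

φ ≈ 1.50 mm/h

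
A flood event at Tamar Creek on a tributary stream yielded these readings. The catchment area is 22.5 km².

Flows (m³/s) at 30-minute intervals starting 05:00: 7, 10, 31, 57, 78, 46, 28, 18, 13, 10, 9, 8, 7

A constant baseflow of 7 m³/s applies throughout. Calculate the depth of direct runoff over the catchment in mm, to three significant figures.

d ≈ 18.5 mm

Direct runoff: 0.0, 3.0, 24.0, 50.0, 71.0, 39.0, 21.0, 11.0, 6.0, 3.0, 2.0, 1.0, 0.0 m³/s; ΣQ_DR = 231.0 m³/s.
V = ΣQ_DR · Δt = 231.0 × 1800 s = 4.158 × 10^5 m³.
Over A = 22.5 km², depth = V / A = 18.5 mm.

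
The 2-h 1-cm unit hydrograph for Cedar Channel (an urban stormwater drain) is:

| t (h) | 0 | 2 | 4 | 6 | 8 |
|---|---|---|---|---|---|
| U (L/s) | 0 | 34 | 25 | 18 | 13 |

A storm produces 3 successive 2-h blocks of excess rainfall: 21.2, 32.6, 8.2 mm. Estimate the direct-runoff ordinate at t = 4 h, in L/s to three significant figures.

By discrete convolution, Q_j = Σ (P_i / 10 mm) · U_{j−i}.
At t = 4 h (j=2): Q = (21.2/10)·25 + (32.6/10)·34 + (8.2/10)·0 = 164 L/s.

Q ≈ 164 L/s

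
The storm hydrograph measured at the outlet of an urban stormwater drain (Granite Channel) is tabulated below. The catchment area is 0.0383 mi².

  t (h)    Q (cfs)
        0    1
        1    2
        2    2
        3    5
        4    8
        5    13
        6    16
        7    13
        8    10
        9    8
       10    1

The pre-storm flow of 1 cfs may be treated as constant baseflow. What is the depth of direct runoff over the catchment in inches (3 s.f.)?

Direct runoff: 0.0, 1.0, 1.0, 4.0, 7.0, 12.0, 15.0, 12.0, 9.0, 7.0, 0.0 cfs; ΣQ_DR = 68.00 cfs.
V = ΣQ_DR · Δt = 68.00 × 3600 s = 2.448 × 10^5 ft³.
Over A = 0.0383 mi², depth = V / A = 2.75 in.

d ≈ 2.75 in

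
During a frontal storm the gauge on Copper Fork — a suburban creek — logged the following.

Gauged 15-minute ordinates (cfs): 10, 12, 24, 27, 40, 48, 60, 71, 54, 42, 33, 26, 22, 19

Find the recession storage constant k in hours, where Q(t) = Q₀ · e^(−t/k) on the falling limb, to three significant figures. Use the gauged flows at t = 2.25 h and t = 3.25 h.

On the falling limb, Q drops from 42 to 19 cfs between t = 2.25 h and t = 3.25 h (Δt = 1 h).
k = −Δt / ln(Q₂/Q₁) = −1 / ln(19/42) = 1.26 h.

k ≈ 1.26 h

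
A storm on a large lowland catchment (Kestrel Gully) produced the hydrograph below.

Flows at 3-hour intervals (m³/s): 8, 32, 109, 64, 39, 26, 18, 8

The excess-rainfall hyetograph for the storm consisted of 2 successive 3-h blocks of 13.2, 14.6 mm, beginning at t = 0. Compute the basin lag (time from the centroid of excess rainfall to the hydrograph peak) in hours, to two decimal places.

Centroid of excess rainfall: t_c = Σ P_i·t̄_i / ΣP_i = 3.0755 h (block centres at 1.5, 4.5 h).
Hydrograph peak occurs at t = 6 h, so basin lag t_L = 6 − 3.0755 = 2.92 h.

t_L ≈ 2.92 h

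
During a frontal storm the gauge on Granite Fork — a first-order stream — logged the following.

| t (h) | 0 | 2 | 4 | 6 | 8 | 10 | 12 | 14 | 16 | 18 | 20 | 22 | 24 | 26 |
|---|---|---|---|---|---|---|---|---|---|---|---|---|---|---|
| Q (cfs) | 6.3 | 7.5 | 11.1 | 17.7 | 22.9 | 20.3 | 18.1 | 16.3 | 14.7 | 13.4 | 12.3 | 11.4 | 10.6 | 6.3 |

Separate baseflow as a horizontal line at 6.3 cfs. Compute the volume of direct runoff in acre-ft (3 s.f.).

Direct-runoff ordinates (Q − Q_b): 0.0, 1.2, 4.8, 11.4, 16.6, 14.0, 11.8, 10.0, 8.4, 7.1, 6.0, 5.1, 4.3, 0.0 cfs.
ΣQ_DR = 100.7 cfs.
With Δt = 2 h = 7200 s, V = ΣQ_DR · Δt = 100.7 × 7200 = 7.25 × 10^5 ft³ = 16.6 acre-ft.

V ≈ 16.6 acre-ft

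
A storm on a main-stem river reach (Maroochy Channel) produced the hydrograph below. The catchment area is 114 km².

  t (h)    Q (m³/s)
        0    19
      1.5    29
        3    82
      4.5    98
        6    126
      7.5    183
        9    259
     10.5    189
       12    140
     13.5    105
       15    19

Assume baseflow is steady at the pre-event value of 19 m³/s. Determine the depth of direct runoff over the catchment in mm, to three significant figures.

d ≈ 49.3 mm

Direct runoff: 0.0, 10.0, 63.0, 79.0, 107.0, 164.0, 240.0, 170.0, 121.0, 86.0, 0.0 m³/s; ΣQ_DR = 1040 m³/s.
V = ΣQ_DR · Δt = 1040 × 5400 s = 5.616 × 10^6 m³.
Over A = 114 km², depth = V / A = 49.3 mm.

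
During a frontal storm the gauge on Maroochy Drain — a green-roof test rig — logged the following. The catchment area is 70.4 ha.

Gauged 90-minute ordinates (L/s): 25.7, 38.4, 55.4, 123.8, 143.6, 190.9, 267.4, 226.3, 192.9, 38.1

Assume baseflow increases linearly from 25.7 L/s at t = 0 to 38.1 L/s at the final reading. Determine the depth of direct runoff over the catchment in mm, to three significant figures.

d ≈ 7.54 mm

Direct runoff: 0.00, 11.32, 26.94, 93.97, 112.39, 158.31, 233.43, 190.96, 156.18, 0.00 L/s; ΣQ_DR = 983.5 L/s.
V = ΣQ_DR · Δt = 983.5 × 5400 s = 5.311 × 10^6 L.
Over A = 70.4 ha, depth = V / A = 7.54 mm.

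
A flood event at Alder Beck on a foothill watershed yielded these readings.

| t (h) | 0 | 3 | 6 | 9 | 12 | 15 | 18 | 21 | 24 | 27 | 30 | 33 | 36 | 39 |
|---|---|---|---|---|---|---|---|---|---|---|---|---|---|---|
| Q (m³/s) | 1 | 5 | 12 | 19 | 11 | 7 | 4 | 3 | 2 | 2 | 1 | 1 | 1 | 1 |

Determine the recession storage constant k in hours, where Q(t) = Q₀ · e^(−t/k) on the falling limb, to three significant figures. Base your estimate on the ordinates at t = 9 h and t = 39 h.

k ≈ 10.2 h

On the falling limb, Q drops from 19 to 1 m³/s between t = 9 h and t = 39 h (Δt = 30 h).
k = −Δt / ln(Q₂/Q₁) = −30 / ln(1/19) = 10.2 h.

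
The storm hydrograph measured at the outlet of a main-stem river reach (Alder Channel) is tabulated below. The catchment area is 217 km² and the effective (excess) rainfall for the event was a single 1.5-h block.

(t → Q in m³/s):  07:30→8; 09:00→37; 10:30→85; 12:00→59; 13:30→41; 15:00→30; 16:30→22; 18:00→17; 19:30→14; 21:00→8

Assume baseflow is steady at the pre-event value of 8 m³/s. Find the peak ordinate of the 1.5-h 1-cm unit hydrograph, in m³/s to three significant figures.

U_p ≈ 128 m³/s

Direct runoff: 0.0, 29.0, 77.0, 51.0, 33.0, 22.0, 14.0, 9.0, 6.0, 0.0 m³/s; ΣQ_DR = 241.0 m³/s, peak = 77.0 m³/s.
Runoff depth d = ΣQ_DR·Δt / A = 241.0 × 5400 / (217 km²) = 5.997 mm.
The 1-cm UH is the DRH scaled by (10 mm)/d, so U_p = 77.0 × 10/5.997 = 128 m³/s.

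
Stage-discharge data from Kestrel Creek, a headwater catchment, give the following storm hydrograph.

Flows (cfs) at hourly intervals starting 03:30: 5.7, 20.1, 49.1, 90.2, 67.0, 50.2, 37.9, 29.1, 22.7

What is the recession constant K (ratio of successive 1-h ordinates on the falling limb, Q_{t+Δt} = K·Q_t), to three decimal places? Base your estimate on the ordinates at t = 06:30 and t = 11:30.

Using the recession-limb readings at t = 06:30 and t = 11:30: Q falls from 90.2 to 22.7 cfs over 5 intervals.
K = (Q₂/Q₁)^(1/5) = (22.7/90.2)^(1/5) = 0.759.

K ≈ 0.759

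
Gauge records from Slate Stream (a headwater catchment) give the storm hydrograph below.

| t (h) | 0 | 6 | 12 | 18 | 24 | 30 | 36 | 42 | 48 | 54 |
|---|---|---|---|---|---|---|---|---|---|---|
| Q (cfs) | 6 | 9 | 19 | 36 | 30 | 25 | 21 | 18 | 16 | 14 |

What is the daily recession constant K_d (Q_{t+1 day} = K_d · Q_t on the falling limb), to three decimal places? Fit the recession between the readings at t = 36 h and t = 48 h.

Between t = 36 h and t = 48 h the flow falls from 21 to 16 cfs over 2×6 h = 12 h.
Per-interval ratio K = (16/21)^(1/2) = 0.8729; K_d = K^(24/6) = 0.580.

K_d ≈ 0.580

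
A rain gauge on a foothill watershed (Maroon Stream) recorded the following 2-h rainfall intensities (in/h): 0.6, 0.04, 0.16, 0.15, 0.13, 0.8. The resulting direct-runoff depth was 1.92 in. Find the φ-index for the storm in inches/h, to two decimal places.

φ ≈ 0.22 in/h

Only the 2 blocks with intensity above φ contribute runoff: 0.6, 0.8 in/h.
Σ(I−φ)·Δt = d  ⇒  (0.6+0.8 − 2φ)·2 = 1.92
φ = (1.400 − 1.92/2) / 2 = 0.22 in/h.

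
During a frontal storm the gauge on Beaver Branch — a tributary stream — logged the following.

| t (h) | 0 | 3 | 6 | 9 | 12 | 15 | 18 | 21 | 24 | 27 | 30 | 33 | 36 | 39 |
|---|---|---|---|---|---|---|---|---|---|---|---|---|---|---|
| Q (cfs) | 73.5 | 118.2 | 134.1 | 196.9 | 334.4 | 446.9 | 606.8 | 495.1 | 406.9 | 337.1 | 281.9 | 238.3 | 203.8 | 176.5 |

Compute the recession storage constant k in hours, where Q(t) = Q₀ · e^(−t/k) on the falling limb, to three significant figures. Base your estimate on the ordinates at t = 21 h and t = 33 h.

On the falling limb, Q drops from 495.1 to 238.3 cfs between t = 21 h and t = 33 h (Δt = 12 h).
k = −Δt / ln(Q₂/Q₁) = −12 / ln(238.3/495.1) = 16.4 h.

k ≈ 16.4 h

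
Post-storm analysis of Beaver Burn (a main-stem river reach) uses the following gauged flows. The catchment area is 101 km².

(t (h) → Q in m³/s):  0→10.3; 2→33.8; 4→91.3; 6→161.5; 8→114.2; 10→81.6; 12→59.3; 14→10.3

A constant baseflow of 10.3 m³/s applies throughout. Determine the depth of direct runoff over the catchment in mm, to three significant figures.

d ≈ 34.2 mm

Direct runoff: 0.0, 23.5, 81.0, 151.2, 103.9, 71.3, 49.0, 0.0 m³/s; ΣQ_DR = 479.9 m³/s.
V = ΣQ_DR · Δt = 479.9 × 7200 s = 3.455 × 10^6 m³.
Over A = 101 km², depth = V / A = 34.2 mm.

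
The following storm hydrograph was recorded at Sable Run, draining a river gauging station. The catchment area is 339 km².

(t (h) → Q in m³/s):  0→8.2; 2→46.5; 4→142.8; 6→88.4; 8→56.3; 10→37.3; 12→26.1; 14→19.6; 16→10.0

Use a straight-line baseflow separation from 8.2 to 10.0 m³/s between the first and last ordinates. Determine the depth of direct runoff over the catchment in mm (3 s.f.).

Direct runoff: 0.00, 38.08, 134.15, 79.53, 47.20, 27.98, 16.55, 9.82, 0.00 m³/s; ΣQ_DR = 353.3 m³/s.
V = ΣQ_DR · Δt = 353.3 × 7200 s = 2.544 × 10^6 m³.
Over A = 339 km², depth = V / A = 7.50 mm.

d ≈ 7.50 mm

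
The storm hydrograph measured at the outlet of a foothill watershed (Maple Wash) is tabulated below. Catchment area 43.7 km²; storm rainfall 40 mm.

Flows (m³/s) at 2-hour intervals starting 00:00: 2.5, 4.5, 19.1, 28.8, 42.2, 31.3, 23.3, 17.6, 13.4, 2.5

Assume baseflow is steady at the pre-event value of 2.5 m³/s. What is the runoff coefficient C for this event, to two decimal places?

C ≈ 0.66

ΣQ_DR = 160.2 m³/s; V = ΣQ_DR·Δt = 1.153 × 10^6 m³.
Runoff depth d = V / A = 26.39 mm.
C = d / P = 26.39 / 40 = 0.66.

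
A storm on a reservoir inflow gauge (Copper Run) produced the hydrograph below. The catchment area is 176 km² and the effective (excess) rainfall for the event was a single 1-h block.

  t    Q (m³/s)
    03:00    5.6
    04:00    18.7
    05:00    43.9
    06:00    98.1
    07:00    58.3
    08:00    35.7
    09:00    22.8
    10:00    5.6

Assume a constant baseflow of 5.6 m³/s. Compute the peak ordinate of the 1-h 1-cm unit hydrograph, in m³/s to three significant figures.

Direct runoff: 0.0, 13.1, 38.3, 92.5, 52.7, 30.1, 17.2, 0.0 m³/s; ΣQ_DR = 243.9 m³/s, peak = 92.5 m³/s.
Runoff depth d = ΣQ_DR·Δt / A = 243.9 × 3600 / (176 km²) = 4.989 mm.
The 1-cm UH is the DRH scaled by (10 mm)/d, so U_p = 92.5 × 10/4.989 = 185 m³/s.

U_p ≈ 185 m³/s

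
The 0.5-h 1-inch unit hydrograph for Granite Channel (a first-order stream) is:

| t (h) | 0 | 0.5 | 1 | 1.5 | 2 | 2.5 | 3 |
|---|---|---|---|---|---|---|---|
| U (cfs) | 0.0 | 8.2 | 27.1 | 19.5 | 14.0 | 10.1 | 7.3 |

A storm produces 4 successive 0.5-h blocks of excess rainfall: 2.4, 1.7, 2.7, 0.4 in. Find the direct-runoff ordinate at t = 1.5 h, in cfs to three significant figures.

Q ≈ 115 cfs

By discrete convolution, Q_j = Σ (P_i / 1 in) · U_{j−i}.
At t = 1.5 h (j=3): Q = (2.4/1)·19.5 + (1.7/1)·27.1 + (2.7/1)·8.2 + (0.4/1)·0.0 = 115 cfs.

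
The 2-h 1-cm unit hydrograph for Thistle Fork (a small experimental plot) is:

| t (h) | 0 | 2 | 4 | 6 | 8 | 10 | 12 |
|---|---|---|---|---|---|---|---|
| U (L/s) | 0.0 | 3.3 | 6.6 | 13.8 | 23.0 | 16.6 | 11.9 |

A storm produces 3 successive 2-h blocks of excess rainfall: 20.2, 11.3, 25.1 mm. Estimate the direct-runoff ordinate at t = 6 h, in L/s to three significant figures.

By discrete convolution, Q_j = Σ (P_i / 10 mm) · U_{j−i}.
At t = 6 h (j=3): Q = (20.2/10)·13.8 + (11.3/10)·6.6 + (25.1/10)·3.3 = 43.6 L/s.

Q ≈ 43.6 L/s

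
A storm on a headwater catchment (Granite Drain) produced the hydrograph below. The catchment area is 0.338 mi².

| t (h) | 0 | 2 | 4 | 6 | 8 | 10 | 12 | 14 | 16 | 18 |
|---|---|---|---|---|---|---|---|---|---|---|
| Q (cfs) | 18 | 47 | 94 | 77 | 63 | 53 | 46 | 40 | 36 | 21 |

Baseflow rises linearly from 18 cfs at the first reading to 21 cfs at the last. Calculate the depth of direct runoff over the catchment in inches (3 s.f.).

d ≈ 2.75 in

Direct runoff: 0.00, 28.67, 75.33, 58.00, 43.67, 33.33, 26.00, 19.67, 15.33, 0.00 cfs; ΣQ_DR = 300.0 cfs.
V = ΣQ_DR · Δt = 300.0 × 7200 s = 2.160 × 10^6 ft³.
Over A = 0.338 mi², depth = V / A = 2.75 in.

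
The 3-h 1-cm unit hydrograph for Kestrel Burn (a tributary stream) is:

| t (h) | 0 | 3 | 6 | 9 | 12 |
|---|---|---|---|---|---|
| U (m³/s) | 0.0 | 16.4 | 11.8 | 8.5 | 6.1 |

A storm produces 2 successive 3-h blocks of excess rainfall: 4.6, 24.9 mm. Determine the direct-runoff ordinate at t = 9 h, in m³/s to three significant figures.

By discrete convolution, Q_j = Σ (P_i / 10 mm) · U_{j−i}.
At t = 9 h (j=3): Q = (4.6/10)·8.5 + (24.9/10)·11.8 = 33.3 m³/s.

Q ≈ 33.3 m³/s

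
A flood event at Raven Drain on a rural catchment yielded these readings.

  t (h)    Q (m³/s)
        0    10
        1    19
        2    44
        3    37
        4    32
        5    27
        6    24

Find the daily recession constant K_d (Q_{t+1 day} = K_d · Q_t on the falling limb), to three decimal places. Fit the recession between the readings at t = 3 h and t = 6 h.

Between t = 3 h and t = 6 h the flow falls from 37 to 24 m³/s over 3×1 h = 3 h.
Per-interval ratio K = (24/37)^(1/3) = 0.8656; K_d = K^(24/1) = 0.031.

K_d ≈ 0.031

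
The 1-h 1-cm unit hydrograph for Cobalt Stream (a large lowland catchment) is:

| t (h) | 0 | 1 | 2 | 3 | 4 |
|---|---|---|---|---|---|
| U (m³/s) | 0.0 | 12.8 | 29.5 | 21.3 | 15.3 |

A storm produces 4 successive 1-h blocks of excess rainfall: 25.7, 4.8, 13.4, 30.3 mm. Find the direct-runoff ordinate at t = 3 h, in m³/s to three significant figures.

By discrete convolution, Q_j = Σ (P_i / 10 mm) · U_{j−i}.
At t = 3 h (j=3): Q = (25.7/10)·21.3 + (4.8/10)·29.5 + (13.4/10)·12.8 + (30.3/10)·0.0 = 86.1 m³/s.

Q ≈ 86.1 m³/s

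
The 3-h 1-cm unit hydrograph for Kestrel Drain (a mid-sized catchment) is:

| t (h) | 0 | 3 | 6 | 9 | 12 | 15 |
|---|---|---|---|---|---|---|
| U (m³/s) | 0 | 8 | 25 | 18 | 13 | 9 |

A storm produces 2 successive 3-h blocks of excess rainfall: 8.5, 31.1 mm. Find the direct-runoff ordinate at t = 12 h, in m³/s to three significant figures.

By discrete convolution, Q_j = Σ (P_i / 10 mm) · U_{j−i}.
At t = 12 h (j=4): Q = (8.5/10)·13 + (31.1/10)·18 = 67.0 m³/s.

Q ≈ 67.0 m³/s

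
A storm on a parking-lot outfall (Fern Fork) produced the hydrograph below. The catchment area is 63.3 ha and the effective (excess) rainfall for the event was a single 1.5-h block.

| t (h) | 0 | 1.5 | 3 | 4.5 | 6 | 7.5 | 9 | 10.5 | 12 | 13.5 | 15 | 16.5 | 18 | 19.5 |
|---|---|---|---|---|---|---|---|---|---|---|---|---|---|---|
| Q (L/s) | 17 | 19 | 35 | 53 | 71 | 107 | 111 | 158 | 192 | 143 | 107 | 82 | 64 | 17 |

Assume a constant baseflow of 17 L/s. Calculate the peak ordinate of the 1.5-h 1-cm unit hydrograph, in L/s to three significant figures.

Direct runoff: 0.0, 2.0, 18.0, 36.0, 54.0, 90.0, 94.0, 141.0, 175.0, 126.0, 90.0, 65.0, 47.0, 0.0 L/s; ΣQ_DR = 938.0 L/s, peak = 175.0 L/s.
Runoff depth d = ΣQ_DR·Δt / A = 938.0 × 5400 / (63.3 ha) = 8.002 mm.
The 1-cm UH is the DRH scaled by (10 mm)/d, so U_p = 175.0 × 10/8.002 = 219 L/s.

U_p ≈ 219 L/s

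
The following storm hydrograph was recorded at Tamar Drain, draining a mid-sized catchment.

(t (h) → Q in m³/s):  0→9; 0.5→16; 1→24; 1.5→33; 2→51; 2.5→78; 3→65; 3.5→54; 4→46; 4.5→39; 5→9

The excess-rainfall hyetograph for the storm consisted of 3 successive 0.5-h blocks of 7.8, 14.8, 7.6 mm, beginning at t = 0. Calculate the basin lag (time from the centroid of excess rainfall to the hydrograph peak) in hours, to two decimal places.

t_L ≈ 1.75 h

Centroid of excess rainfall: t_c = Σ P_i·t̄_i / ΣP_i = 0.7467 h (block centres at 0.25, 0.75, 1.25 h).
Hydrograph peak occurs at t = 2.5 h, so basin lag t_L = 2.5 − 0.7467 = 1.75 h.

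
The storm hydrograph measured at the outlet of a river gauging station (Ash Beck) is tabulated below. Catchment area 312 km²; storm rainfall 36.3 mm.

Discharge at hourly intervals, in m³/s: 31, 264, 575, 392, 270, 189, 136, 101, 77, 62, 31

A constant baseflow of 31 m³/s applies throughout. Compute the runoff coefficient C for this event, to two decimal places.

C ≈ 0.57

ΣQ_DR = 1787 m³/s; V = ΣQ_DR·Δt = 6.433 × 10^6 m³.
Runoff depth d = V / A = 20.62 mm.
C = d / P = 20.62 / 36.3 = 0.57.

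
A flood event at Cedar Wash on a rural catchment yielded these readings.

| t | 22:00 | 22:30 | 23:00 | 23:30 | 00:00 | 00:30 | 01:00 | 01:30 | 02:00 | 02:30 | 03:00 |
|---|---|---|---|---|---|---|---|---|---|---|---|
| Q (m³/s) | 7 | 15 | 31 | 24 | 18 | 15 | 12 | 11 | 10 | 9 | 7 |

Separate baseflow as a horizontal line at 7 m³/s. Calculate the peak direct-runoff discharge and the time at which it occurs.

Q_p = 24.0 m³/s at t = 23:00

Subtracting baseflow gives direct-runoff ordinates: 0.0, 8.0, 24.0, 17.0, 11.0, 8.0, 5.0, 4.0, 3.0, 2.0, 0.0 m³/s.
The maximum is 24.0 m³/s, occurring at the reading for t = 23:00.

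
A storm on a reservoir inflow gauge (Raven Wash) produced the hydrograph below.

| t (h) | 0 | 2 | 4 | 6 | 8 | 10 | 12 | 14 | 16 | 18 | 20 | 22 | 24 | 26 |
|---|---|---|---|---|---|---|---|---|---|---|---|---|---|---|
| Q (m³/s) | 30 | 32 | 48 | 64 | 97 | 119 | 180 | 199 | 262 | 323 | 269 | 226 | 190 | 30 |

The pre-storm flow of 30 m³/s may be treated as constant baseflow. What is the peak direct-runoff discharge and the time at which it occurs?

Subtracting baseflow gives direct-runoff ordinates: 0.0, 2.0, 18.0, 34.0, 67.0, 89.0, 150.0, 169.0, 232.0, 293.0, 239.0, 196.0, 160.0, 0.0 m³/s.
The maximum is 293.0 m³/s, occurring at the reading for t = 18 h.

Q_p = 293.0 m³/s at t = 18 h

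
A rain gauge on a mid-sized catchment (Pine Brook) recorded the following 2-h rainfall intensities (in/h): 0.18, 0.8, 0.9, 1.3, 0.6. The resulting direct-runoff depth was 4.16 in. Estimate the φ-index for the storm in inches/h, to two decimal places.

Only the 4 blocks with intensity above φ contribute runoff: 0.8, 0.9, 1.3, 0.6 in/h.
Σ(I−φ)·Δt = d  ⇒  (0.8+0.9+1.3+0.6 − 4φ)·2 = 4.16
φ = (3.600 − 4.16/2) / 4 = 0.38 in/h.

φ ≈ 0.38 in/h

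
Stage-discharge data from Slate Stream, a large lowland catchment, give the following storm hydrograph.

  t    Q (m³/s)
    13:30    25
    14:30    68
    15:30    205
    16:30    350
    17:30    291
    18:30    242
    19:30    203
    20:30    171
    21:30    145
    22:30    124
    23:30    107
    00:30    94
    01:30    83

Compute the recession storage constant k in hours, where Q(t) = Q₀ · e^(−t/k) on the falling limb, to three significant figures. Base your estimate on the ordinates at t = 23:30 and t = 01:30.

On the falling limb, Q drops from 107 to 83 m³/s between t = 23:30 and t = 01:30 (Δt = 2 h).
k = −Δt / ln(Q₂/Q₁) = −2 / ln(83/107) = 7.87 h.

k ≈ 7.87 h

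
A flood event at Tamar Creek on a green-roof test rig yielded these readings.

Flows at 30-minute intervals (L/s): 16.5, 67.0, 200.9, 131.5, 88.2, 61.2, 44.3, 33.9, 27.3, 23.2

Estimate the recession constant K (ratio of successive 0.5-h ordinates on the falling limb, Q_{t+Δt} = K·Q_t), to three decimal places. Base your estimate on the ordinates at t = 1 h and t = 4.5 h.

Using the recession-limb readings at t = 1 h and t = 4.5 h: Q falls from 200.9 to 23.2 L/s over 7 intervals.
K = (Q₂/Q₁)^(1/7) = (23.2/200.9)^(1/7) = 0.735.

K ≈ 0.735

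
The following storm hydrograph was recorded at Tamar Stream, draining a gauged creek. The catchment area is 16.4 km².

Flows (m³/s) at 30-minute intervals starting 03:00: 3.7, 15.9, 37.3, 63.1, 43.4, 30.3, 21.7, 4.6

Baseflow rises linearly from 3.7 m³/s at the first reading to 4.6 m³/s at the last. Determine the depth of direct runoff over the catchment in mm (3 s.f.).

d ≈ 20.5 mm

Direct runoff: 0.00, 12.07, 33.34, 59.01, 39.19, 25.96, 17.23, 0.00 m³/s; ΣQ_DR = 186.8 m³/s.
V = ΣQ_DR · Δt = 186.8 × 1800 s = 3.362 × 10^5 m³.
Over A = 16.4 km², depth = V / A = 20.5 mm.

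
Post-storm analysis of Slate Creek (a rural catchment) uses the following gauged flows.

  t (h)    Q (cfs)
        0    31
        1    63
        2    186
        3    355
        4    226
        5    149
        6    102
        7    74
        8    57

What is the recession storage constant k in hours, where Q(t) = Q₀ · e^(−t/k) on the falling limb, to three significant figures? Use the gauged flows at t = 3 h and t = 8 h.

On the falling limb, Q drops from 355 to 57 cfs between t = 3 h and t = 8 h (Δt = 5 h).
k = −Δt / ln(Q₂/Q₁) = −5 / ln(57/355) = 2.73 h.

k ≈ 2.73 h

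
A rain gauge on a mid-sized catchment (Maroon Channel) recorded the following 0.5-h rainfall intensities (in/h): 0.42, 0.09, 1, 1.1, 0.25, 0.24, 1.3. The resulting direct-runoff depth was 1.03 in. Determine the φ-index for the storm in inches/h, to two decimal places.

φ ≈ 0.45 in/h

Only the 3 blocks with intensity above φ contribute runoff: 1, 1.1, 1.3 in/h.
Σ(I−φ)·Δt = d  ⇒  (1+1.1+1.3 − 3φ)·0.5 = 1.03
φ = (3.400 − 1.03/0.5) / 3 = 0.45 in/h.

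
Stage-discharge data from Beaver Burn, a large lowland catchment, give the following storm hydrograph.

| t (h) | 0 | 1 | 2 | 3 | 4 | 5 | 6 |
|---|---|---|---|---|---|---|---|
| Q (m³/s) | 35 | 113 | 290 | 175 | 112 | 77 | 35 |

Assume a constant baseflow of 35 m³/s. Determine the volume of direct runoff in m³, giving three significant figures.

V ≈ 2.13 × 10^6 m³

Direct-runoff ordinates (Q − Q_b): 0.0, 78.0, 255.0, 140.0, 77.0, 42.0, 0.0 m³/s.
ΣQ_DR = 592.0 m³/s.
With Δt = 1 h = 3600 s, V = ΣQ_DR · Δt = 592.0 × 3600 = 2.13 × 10^6 m³.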